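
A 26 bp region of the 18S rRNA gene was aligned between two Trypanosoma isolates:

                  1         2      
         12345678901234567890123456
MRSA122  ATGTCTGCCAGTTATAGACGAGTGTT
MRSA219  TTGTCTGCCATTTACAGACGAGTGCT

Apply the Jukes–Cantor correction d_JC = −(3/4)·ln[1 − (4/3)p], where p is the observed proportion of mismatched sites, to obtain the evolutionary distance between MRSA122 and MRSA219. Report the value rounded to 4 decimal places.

0.1722

Mismatches occur at site 1 (A/T), site 11 (G/T), site 15 (T/C), site 25 (T/C).
p = 4/26 = 0.153846.
d = −0.75 · ln(1 − (4/3)·0.153846) = −0.75 · ln(0.794872) = −0.75 · (-0.229574) = 0.1722.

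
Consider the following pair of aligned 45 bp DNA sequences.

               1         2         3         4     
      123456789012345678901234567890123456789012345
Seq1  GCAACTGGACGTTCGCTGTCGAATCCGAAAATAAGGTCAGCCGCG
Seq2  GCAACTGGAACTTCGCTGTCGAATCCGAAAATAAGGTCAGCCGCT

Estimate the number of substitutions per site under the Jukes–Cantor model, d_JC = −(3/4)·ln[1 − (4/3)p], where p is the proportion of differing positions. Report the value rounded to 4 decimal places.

Differing sites — 10:C/A; 11:G/C; 45:G/T.
p = 3/45 = 0.066667.
d = −0.75 · ln(1 − (4/3)·0.066667) = −0.75 · ln(0.911111) = −0.75 · (-0.093091) = 0.0698.

0.0698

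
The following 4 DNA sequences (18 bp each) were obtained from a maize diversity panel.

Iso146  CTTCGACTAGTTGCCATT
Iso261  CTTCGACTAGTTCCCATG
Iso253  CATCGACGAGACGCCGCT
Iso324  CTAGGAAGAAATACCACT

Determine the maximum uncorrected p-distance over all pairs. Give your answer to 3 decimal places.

Pairwise Hamming distances:
  Iso146 vs Iso261: 2
  Iso146 vs Iso253: 6
  Iso146 vs Iso324: 8
  Iso261 vs Iso253: 8
  Iso261 vs Iso324: 9
  Iso253 vs Iso324: 8
The largest is 9 mismatches, between Iso261 and Iso324; p = 9/18 = 0.500.

0.500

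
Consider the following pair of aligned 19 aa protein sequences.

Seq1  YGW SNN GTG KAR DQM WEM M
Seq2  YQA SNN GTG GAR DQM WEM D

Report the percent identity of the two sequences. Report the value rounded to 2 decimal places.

The sequences differ at positions 2 (G/Q), 3 (W/A), 10 (K/G), 19 (M/D).
15 of the 19 sites match, so the percent identity is 15/19 × 100 = 78.95%.

78.95%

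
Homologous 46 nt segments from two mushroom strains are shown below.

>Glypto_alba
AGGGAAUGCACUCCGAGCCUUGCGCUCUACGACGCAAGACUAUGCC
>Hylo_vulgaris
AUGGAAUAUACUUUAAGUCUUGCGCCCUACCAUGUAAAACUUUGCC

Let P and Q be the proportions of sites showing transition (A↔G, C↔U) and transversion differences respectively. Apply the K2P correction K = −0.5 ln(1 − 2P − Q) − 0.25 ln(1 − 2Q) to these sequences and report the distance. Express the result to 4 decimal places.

The sequences differ at positions 2 (G/U, transversion), 8 (G/A, transition), 9 (C/U, transition), 13 (C/U, transition), 14 (C/U, transition), 15 (G/A, transition), 18 (C/U, transition), 26 (U/C, transition), 31 (G/C, transversion), 33 (C/U, transition), 35 (C/U, transition), 38 (G/A, transition), 42 (A/U, transversion).
Of the 13 differences, 10 transitions and 3 transversions over 46 sites: P = 10/46 = 0.217391, Q = 3/46 = 0.065217.
d = −0.5·ln(0.500001) − 0.25·ln(0.869566) = −0.5·(-0.693145) − 0.25·(-0.139761) = 0.3815.

0.3815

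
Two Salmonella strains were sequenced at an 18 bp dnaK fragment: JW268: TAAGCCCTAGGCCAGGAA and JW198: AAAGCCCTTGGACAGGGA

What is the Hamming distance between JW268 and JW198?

The sequences differ at positions 1 (T/A), 9 (A/T), 12 (C/A), 17 (A/G).
That gives 4 mismatches out of 18 aligned sites, so the Hamming distance is 4.

4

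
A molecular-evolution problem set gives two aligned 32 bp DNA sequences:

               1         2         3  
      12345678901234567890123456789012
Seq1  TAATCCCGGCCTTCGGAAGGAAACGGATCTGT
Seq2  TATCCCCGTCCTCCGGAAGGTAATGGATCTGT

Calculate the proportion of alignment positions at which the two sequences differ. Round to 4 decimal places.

Mismatches occur at site 3 (A→T), site 4 (T→C), site 9 (G→T), site 13 (T→C), site 21 (A→T), site 24 (C→T).
There are 6 differences over 32 sites, so p = 6/32 = 0.1875.

0.1875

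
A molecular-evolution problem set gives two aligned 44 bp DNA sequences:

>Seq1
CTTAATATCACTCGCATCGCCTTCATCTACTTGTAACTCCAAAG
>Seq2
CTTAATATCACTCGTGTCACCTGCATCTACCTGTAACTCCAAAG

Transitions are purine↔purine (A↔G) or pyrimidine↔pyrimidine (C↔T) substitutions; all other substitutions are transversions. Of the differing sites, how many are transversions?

1

Mismatches occur at site 15 (C↔T, transition), site 16 (A↔G, transition), site 19 (G↔A, transition), site 23 (T↔G, transversion), site 31 (T↔C, transition).
Of the 5 differences, 4 transitions and 1 transversion, so the answer is 1.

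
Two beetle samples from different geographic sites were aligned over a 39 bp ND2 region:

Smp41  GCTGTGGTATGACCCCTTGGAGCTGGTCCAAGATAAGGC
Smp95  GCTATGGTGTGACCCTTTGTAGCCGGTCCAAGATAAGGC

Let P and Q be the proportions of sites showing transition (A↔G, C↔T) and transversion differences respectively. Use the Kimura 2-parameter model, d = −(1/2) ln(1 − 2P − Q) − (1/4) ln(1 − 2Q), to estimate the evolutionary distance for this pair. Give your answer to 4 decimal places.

0.1443

Differing sites — 4:G/A (Ti); 9:A/G (Ti); 16:C/T (Ti); 20:G/T (Tv); 24:T/C (Ti).
Of the 5 differences, 4 transitions and 1 transversion over 39 sites: P = 4/39 = 0.102564, Q = 1/39 = 0.025641.
d = −0.5·ln(0.769231) − 0.25·ln(0.948718) = −0.5·(-0.262364) − 0.25·(-0.052644) = 0.1443.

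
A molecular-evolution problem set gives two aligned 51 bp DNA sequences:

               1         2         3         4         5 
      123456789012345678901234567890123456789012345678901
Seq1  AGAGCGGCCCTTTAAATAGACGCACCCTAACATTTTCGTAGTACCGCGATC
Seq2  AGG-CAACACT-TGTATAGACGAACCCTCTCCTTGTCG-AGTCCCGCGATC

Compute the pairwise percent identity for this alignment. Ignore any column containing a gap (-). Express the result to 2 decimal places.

75.00%

Excluding the 3 gap columns leaves 48 comparable sites.
Differing sites — 3:A/G; 6:G/A; 7:G/A; 9:C/A; 14:A/G; 15:A/T; 23:C/A; 29:A/C; 30:A/T; 32:A/C; 35:T/G; 43:A/C.
36 of the 48 comparable sites match, so the percent identity is 36/48 × 100 = 75.00%.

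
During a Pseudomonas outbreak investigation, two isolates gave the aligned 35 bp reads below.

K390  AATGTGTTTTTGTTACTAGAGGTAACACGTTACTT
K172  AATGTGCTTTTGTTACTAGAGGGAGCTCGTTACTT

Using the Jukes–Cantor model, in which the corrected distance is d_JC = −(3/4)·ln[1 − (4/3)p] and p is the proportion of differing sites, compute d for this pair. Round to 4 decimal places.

0.1240

Differing sites — 7:T/C; 23:T/G; 25:A/G; 27:A/T.
p = 4/35 = 0.114286.
d = −0.75 · ln(1 − (4/3)·0.114286) = −0.75 · ln(0.847619) = −0.75 · (-0.165324) = 0.1240.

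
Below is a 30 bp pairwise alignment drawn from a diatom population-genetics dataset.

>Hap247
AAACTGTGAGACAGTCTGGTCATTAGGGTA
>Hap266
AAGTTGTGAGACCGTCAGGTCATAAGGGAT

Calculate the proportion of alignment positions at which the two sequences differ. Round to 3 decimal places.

0.233

The sequences differ at positions 3 (A/G), 4 (C/T), 13 (A/C), 17 (T/A), 24 (T/A), 29 (T/A), 30 (A/T).
There are 7 differences over 30 sites, so p = 7/30 = 0.233.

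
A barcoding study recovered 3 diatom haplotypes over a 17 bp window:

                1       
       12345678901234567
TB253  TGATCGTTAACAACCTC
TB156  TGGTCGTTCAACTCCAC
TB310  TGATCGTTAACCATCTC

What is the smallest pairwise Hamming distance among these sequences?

Pairwise Hamming distances:
  TB253 vs TB156: 6
  TB253 vs TB310: 2
  TB156 vs TB310: 6
The smallest is 2, between TB253 and TB310.

2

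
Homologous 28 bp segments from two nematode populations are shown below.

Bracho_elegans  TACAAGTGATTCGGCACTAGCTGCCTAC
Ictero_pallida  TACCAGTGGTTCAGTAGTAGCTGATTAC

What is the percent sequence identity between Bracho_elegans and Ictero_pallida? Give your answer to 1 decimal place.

75.0%

Differing sites — 4:A/C; 9:A/G; 13:G/A; 15:C/T; 17:C/G; 24:C/A; 25:C/T.
21 of the 28 sites match, so the percent identity is 21/28 × 100 = 75.0%.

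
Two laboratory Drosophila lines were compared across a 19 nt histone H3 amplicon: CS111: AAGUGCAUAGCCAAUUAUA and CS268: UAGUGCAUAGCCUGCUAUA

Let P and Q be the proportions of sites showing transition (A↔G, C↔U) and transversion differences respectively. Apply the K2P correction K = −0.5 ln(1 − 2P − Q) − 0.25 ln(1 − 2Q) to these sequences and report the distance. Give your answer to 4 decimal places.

Differing sites — 1:A/U (Tv); 13:A/U (Tv); 14:A/G (Ti); 15:U/C (Ti).
Of the 4 differences, 2 transitions and 2 transversions over 19 sites: P = 2/19 = 0.105263, Q = 2/19 = 0.105263.
d = −0.5·ln(0.684211) − 0.25·ln(0.789474) = −0.5·(-0.379489) − 0.25·(-0.236388) = 0.2488.

0.2488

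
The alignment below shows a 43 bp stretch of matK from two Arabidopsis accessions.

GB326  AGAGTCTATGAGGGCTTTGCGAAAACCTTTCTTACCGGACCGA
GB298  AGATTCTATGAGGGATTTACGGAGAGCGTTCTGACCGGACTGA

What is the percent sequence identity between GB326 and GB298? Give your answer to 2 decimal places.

Mismatches occur at site 4 (G↔T), site 15 (C↔A), site 19 (G↔A), site 22 (A↔G), site 24 (A↔G), site 26 (C↔G), site 28 (T↔G), site 33 (T↔G), site 41 (C↔T).
34 of the 43 sites match, so the percent identity is 34/43 × 100 = 79.07%.

79.07%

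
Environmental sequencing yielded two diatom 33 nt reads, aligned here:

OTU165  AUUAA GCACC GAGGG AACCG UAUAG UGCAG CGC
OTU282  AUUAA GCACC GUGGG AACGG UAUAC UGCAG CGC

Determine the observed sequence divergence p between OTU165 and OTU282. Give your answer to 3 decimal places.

Differing sites — 12:A/U; 19:C/G; 25:G/C.
There are 3 differences over 33 sites, so p = 3/33 = 0.091.

0.091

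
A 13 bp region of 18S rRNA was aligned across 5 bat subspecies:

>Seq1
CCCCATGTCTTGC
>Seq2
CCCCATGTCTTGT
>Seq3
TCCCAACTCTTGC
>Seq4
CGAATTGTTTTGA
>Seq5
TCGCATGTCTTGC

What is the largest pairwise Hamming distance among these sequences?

9

Pairwise Hamming distances:
  Seq1 vs Seq2: 1
  Seq1 vs Seq3: 3
  Seq1 vs Seq4: 6
  Seq1 vs Seq5: 2
  Seq2 vs Seq3: 4
  Seq2 vs Seq4: 6
  Seq2 vs Seq5: 3
  Seq3 vs Seq4: 9
  Seq3 vs Seq5: 3
  Seq4 vs Seq5: 7
The largest is 9, between Seq3 and Seq4.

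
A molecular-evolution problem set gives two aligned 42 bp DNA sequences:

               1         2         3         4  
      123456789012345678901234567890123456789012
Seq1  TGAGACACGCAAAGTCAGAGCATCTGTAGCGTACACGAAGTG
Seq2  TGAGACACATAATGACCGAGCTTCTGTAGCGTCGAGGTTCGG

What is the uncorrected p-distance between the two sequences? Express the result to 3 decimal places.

The sequences differ at positions 9 (G/A), 10 (C/T), 13 (A/T), 15 (T/A), 17 (A/C), 22 (A/T), 33 (A/C), 34 (C/G), 36 (C/G), 38 (A/T), 39 (A/T), 40 (G/C), 41 (T/G).
There are 13 differences over 42 sites, so p = 13/42 = 0.310.

0.310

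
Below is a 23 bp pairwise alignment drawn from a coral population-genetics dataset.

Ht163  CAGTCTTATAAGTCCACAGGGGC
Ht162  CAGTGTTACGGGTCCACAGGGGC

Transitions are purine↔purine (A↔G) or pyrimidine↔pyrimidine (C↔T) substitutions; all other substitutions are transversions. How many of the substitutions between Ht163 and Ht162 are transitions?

The sequences differ at positions 5 (C/G, transversion), 9 (T/C, transition), 10 (A/G, transition), 11 (A/G, transition).
Of the 4 differences, 3 transitions and 1 transversion, so the answer is 3.

3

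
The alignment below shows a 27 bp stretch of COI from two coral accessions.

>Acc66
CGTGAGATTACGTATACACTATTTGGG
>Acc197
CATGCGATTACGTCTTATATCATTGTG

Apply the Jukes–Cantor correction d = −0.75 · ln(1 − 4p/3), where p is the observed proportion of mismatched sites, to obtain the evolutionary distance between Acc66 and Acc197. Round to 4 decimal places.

0.5107

Mismatches occur at site 2 (G→A), site 5 (A→C), site 14 (A→C), site 16 (A→T), site 17 (C→A), site 18 (A→T), site 19 (C→A), site 21 (A→C), site 22 (T→A), site 26 (G→T).
p = 10/27 = 0.370370.
d = −0.75 · ln(1 − (4/3)·0.370370) = −0.75 · ln(0.506173) = −0.75 · (-0.680877) = 0.5107.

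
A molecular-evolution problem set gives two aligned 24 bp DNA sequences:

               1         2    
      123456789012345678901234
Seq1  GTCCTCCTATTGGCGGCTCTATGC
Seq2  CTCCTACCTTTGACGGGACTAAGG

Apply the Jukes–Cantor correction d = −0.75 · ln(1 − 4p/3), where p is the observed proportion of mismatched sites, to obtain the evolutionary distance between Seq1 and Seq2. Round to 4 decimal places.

0.5199

The sequences differ at positions 1 (G/C), 6 (C/A), 8 (T/C), 9 (A/T), 13 (G/A), 17 (C/G), 18 (T/A), 22 (T/A), 24 (C/G).
p = 9/24 = 0.375000.
d = −0.75 · ln(1 − (4/3)·0.375000) = −0.75 · ln(0.500000) = −0.75 · (-0.693147) = 0.5199.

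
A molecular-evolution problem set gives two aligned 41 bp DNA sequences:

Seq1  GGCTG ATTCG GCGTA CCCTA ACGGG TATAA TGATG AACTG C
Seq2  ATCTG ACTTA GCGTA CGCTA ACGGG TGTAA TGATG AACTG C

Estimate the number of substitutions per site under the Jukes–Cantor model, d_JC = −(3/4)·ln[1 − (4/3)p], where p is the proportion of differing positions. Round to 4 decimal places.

Mismatches occur at site 1 (G/A), site 2 (G/T), site 7 (T/C), site 9 (C/T), site 10 (G/A), site 17 (C/G), site 27 (A/G).
p = 7/41 = 0.170732.
d = −0.75 · ln(1 − (4/3)·0.170732) = −0.75 · ln(0.772357) = −0.75 · (-0.258308) = 0.1937.

0.1937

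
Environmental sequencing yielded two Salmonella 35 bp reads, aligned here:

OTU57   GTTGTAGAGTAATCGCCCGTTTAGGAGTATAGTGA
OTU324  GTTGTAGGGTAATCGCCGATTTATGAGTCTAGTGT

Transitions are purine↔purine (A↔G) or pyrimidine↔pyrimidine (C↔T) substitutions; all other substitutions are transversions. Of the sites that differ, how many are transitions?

2

Differing sites — 8:A/G (Ti); 18:C/G (Tv); 19:G/A (Ti); 24:G/T (Tv); 29:A/C (Tv); 35:A/T (Tv).
Of the 6 differences, 2 transitions and 4 transversions, so the answer is 2.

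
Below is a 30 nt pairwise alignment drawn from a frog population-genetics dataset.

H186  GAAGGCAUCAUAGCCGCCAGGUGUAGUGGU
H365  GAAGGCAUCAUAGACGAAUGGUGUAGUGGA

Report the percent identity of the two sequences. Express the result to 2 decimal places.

Mismatches occur at site 14 (C/A), site 17 (C/A), site 18 (C/A), site 19 (A/U), site 30 (U/A).
25 of the 30 sites match, so the percent identity is 25/30 × 100 = 83.33%.

83.33%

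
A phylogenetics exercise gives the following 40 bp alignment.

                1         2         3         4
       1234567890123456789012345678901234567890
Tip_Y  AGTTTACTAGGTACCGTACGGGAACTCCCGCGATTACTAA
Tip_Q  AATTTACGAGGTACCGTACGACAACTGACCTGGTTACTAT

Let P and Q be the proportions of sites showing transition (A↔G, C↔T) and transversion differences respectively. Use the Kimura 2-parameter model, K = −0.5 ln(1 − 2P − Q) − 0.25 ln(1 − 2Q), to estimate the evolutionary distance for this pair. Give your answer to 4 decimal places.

0.3046

The sequences differ at positions 2 (G/A, transition), 8 (T/G, transversion), 21 (G/A, transition), 22 (G/C, transversion), 27 (C/G, transversion), 28 (C/A, transversion), 30 (G/C, transversion), 31 (C/T, transition), 33 (A/G, transition), 40 (A/T, transversion).
Of the 10 differences, 4 transitions and 6 transversions over 40 sites: P = 4/40 = 0.100000, Q = 6/40 = 0.150000.
d = −0.5·ln(0.650000) − 0.25·ln(0.700000) = −0.5·(-0.430783) − 0.25·(-0.356675) = 0.3046.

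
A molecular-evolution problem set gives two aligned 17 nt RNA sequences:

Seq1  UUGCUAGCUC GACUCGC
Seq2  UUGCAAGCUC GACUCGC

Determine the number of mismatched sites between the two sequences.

1

The sequences differ at position 5 (U/A).
That gives 1 mismatch out of 17 aligned sites, so the Hamming distance is 1.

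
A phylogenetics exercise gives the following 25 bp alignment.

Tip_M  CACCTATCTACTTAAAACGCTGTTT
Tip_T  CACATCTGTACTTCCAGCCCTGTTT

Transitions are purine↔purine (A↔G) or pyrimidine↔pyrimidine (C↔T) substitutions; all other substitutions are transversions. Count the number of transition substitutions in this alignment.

The sequences differ at positions 4 (C/A, transversion), 6 (A/C, transversion), 8 (C/G, transversion), 14 (A/C, transversion), 15 (A/C, transversion), 17 (A/G, transition), 19 (G/C, transversion).
Of the 7 differences, 1 transition and 6 transversions, so the answer is 1.

1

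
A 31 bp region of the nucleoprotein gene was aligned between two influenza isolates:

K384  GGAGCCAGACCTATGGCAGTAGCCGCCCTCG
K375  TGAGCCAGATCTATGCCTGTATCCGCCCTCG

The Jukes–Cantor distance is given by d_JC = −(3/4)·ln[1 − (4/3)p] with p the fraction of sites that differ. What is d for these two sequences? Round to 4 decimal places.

Mismatches occur at site 1 (G/T), site 10 (C/T), site 16 (G/C), site 18 (A/T), site 22 (G/T).
p = 5/31 = 0.161290.
d = −0.75 · ln(1 − (4/3)·0.161290) = −0.75 · ln(0.784947) = −0.75 · (-0.242139) = 0.1816.

0.1816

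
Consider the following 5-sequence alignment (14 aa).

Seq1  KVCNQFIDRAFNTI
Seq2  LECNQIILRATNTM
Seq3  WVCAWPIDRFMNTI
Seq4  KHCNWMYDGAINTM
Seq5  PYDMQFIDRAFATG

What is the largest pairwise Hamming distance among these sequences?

11

Pairwise Hamming distances:
  Seq1 vs Seq2: 6
  Seq1 vs Seq3: 6
  Seq1 vs Seq4: 7
  Seq1 vs Seq5: 6
  Seq2 vs Seq3: 9
  Seq2 vs Seq4: 8
  Seq2 vs Seq5: 9
  Seq3 vs Seq4: 9
  Seq3 vs Seq5: 10
  Seq4 vs Seq5: 11
The largest is 11, between Seq4 and Seq5.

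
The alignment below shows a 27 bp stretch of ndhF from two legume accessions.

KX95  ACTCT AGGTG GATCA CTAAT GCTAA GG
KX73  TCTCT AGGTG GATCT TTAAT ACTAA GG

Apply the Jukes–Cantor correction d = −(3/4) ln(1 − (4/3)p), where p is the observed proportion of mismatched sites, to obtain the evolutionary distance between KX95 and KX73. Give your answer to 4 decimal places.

0.1650

Mismatches occur at site 1 (A→T), site 15 (A→T), site 16 (C→T), site 21 (G→A).
p = 4/27 = 0.148148.
d = −0.75 · ln(1 − (4/3)·0.148148) = −0.75 · ln(0.802469) = −0.75 · (-0.220062) = 0.1650.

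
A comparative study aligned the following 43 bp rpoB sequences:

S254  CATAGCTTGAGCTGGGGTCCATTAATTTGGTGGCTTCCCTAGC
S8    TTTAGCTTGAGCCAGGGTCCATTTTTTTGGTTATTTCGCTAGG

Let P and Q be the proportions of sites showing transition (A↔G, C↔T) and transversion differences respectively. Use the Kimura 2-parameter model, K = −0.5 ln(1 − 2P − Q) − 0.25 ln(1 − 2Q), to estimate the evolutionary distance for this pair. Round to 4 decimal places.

Differing sites — 1:C/T (Ti); 2:A/T (Tv); 13:T/C (Ti); 14:G/A (Ti); 24:A/T (Tv); 25:A/T (Tv); 32:G/T (Tv); 33:G/A (Ti); 34:C/T (Ti); 38:C/G (Tv); 43:C/G (Tv).
Of the 11 differences, 5 transitions and 6 transversions over 43 sites: P = 5/43 = 0.116279, Q = 6/43 = 0.139535.
d = −0.5·ln(0.627907) − 0.25·ln(0.720930) = −0.5·(-0.465363) − 0.25·(-0.327213) = 0.3145.

0.3145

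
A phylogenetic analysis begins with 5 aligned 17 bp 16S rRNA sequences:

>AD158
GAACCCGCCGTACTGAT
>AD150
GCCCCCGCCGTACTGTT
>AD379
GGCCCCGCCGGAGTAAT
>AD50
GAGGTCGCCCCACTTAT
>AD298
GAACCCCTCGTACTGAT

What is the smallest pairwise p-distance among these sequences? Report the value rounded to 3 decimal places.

0.118

Pairwise Hamming distances:
  AD158 vs AD150: 3
  AD158 vs AD379: 5
  AD158 vs AD50: 6
  AD158 vs AD298: 2
  AD150 vs AD379: 5
  AD150 vs AD50: 8
  AD150 vs AD298: 5
  AD379 vs AD50: 8
  AD379 vs AD298: 7
  AD50 vs AD298: 8
The smallest is 2 mismatches, between AD158 and AD298; p = 2/17 = 0.118.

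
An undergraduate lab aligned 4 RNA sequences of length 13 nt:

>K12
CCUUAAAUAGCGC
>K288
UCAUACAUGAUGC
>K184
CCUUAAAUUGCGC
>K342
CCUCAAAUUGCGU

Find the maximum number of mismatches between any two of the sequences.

Pairwise Hamming distances:
  K12 vs K288: 6
  K12 vs K184: 1
  K12 vs K342: 3
  K288 vs K184: 6
  K288 vs K342: 8
  K184 vs K342: 2
The largest is 8, between K288 and K342.

8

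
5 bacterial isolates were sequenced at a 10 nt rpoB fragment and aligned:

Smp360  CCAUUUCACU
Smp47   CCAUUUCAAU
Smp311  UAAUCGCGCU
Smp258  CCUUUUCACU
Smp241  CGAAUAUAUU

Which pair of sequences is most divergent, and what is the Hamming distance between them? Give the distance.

Pairwise Hamming distances:
  Smp360 vs Smp47: 1
  Smp360 vs Smp311: 5
  Smp360 vs Smp258: 1
  Smp360 vs Smp241: 5
  Smp47 vs Smp311: 6
  Smp47 vs Smp258: 2
  Smp47 vs Smp241: 5
  Smp311 vs Smp258: 6
  Smp311 vs Smp241: 8
  Smp258 vs Smp241: 6
The largest is 8, between Smp311 and Smp241.

8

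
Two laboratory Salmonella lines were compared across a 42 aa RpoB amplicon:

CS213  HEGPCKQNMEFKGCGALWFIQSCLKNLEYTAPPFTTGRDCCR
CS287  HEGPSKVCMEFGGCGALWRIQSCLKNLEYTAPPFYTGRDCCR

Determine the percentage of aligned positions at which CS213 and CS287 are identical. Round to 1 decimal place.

85.7%

The sequences differ at positions 5 (C/S), 7 (Q/V), 8 (N/C), 12 (K/G), 19 (F/R), 35 (T/Y).
36 of the 42 sites match, so the percent identity is 36/42 × 100 = 85.7%.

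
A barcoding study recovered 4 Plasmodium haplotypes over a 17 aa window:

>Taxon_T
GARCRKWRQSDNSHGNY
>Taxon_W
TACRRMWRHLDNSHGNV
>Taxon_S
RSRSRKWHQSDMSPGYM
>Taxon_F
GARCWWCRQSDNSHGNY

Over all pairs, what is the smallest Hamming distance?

3

Pairwise Hamming distances:
  Taxon_T vs Taxon_W: 7
  Taxon_T vs Taxon_S: 8
  Taxon_T vs Taxon_F: 3
  Taxon_W vs Taxon_S: 12
  Taxon_W vs Taxon_F: 9
  Taxon_S vs Taxon_F: 11
The smallest is 3, between Taxon_T and Taxon_F.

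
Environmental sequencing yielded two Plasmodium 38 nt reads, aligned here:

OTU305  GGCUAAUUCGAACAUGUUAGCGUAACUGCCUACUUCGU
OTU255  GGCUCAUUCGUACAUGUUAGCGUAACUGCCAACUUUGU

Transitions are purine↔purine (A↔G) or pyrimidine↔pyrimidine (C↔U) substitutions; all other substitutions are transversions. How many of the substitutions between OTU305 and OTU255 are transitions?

1

The sequences differ at positions 5 (A/C, transversion), 11 (A/U, transversion), 31 (U/A, transversion), 36 (C/U, transition).
Of the 4 differences, 1 transition and 3 transversions, so the answer is 1.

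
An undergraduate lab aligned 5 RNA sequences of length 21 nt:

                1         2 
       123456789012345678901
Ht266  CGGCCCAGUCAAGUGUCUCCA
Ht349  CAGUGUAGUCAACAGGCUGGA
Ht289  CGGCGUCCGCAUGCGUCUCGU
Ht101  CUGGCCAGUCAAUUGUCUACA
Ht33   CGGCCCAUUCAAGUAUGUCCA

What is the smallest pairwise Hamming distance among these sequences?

Pairwise Hamming distances:
  Ht266 vs Ht349: 9
  Ht266 vs Ht289: 9
  Ht266 vs Ht101: 4
  Ht266 vs Ht33: 3
  Ht349 vs Ht289: 11
  Ht349 vs Ht101: 9
  Ht349 vs Ht33: 12
  Ht289 vs Ht101: 13
  Ht289 vs Ht33: 11
  Ht101 vs Ht33: 7
The smallest is 3, between Ht266 and Ht33.

3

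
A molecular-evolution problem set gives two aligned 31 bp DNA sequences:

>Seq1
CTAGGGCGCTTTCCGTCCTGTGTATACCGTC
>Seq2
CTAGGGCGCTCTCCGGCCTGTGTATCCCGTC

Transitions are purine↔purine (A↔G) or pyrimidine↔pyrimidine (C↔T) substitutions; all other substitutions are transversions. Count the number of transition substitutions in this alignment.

1

Mismatches occur at site 11 (T→C, transition), site 16 (T→G, transversion), site 26 (A→C, transversion).
Of the 3 differences, 1 transition and 2 transversions, so the answer is 1.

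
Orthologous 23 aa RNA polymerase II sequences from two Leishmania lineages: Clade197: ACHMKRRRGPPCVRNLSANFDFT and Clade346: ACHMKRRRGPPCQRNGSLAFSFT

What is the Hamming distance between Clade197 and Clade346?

Differing sites — 13:V/Q; 16:L/G; 18:A/L; 19:N/A; 21:D/S.
That gives 5 mismatches out of 23 aligned sites, so the Hamming distance is 5.

5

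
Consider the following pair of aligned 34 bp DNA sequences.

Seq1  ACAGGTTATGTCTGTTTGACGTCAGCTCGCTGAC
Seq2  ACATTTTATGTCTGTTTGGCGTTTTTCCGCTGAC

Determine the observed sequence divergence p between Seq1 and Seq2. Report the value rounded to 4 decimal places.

0.2353

Differing sites — 4:G/T; 5:G/T; 19:A/G; 23:C/T; 24:A/T; 25:G/T; 26:C/T; 27:T/C.
There are 8 differences over 34 sites, so p = 8/34 = 0.2353.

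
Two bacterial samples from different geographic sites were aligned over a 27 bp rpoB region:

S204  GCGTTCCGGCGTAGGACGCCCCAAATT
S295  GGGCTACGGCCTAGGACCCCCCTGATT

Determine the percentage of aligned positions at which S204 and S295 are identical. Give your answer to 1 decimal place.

74.1%

Differing sites — 2:C/G; 4:T/C; 6:C/A; 11:G/C; 18:G/C; 23:A/T; 24:A/G.
20 of the 27 sites match, so the percent identity is 20/27 × 100 = 74.1%.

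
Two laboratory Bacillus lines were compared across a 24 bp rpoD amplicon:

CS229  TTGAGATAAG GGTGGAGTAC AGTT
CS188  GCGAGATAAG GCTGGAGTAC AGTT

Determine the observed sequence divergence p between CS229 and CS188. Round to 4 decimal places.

Differing sites — 1:T/G; 2:T/C; 12:G/C.
There are 3 differences over 24 sites, so p = 3/24 = 0.1250.

0.1250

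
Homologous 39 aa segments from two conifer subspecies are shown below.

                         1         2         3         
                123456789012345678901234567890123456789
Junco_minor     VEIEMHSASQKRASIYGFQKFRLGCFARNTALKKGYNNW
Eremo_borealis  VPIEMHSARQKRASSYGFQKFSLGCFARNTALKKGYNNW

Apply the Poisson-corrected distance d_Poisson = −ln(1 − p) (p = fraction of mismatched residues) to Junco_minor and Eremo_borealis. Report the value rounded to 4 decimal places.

0.1082

Differing sites — 2:E/P; 9:S/R; 15:I/S; 22:R/S.
p = 4/39 = 0.102564.
d = −ln(1 − 0.102564) = −ln(0.897436) = 0.1082.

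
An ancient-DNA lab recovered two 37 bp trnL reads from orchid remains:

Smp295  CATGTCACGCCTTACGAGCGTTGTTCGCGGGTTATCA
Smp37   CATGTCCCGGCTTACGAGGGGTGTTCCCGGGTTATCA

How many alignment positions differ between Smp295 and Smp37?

5

Mismatches occur at site 7 (A/C), site 10 (C/G), site 19 (C/G), site 21 (T/G), site 27 (G/C).
That gives 5 mismatches out of 37 aligned sites, so the Hamming distance is 5.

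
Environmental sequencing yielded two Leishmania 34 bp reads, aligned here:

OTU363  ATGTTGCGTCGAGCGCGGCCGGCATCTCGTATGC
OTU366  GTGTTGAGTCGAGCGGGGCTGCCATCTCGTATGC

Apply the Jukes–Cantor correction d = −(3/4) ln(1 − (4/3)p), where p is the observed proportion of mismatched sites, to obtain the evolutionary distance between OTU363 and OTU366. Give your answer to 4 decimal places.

Mismatches occur at site 1 (A/G), site 7 (C/A), site 16 (C/G), site 20 (C/T), site 22 (G/C).
p = 5/34 = 0.147059.
d = −0.75 · ln(1 − (4/3)·0.147059) = −0.75 · ln(0.803921) = −0.75 · (-0.218254) = 0.1637.

0.1637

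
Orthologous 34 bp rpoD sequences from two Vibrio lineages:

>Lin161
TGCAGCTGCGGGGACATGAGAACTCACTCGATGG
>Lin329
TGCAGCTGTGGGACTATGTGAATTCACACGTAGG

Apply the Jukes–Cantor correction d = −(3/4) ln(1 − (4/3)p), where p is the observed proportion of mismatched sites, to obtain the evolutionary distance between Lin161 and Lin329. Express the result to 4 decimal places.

0.3265

Differing sites — 9:C/T; 13:G/A; 14:A/C; 15:C/T; 19:A/T; 23:C/T; 28:T/A; 31:A/T; 32:T/A.
p = 9/34 = 0.264706.
d = −0.75 · ln(1 − (4/3)·0.264706) = −0.75 · ln(0.647059) = −0.75 · (-0.435318) = 0.3265.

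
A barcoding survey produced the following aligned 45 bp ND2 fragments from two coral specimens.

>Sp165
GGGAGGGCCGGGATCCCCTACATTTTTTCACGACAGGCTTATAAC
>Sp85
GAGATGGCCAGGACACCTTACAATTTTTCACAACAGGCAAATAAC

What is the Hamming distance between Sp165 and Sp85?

Differing sites — 2:G/A; 5:G/T; 10:G/A; 14:T/C; 15:C/A; 18:C/T; 23:T/A; 32:G/A; 39:T/A; 40:T/A.
That gives 10 mismatches out of 45 aligned sites, so the Hamming distance is 10.

10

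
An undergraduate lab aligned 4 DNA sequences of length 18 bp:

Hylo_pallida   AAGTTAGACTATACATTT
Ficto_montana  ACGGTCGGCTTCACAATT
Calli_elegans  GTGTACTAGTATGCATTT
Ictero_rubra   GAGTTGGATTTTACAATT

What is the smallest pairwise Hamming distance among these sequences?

5

Pairwise Hamming distances:
  Hylo_pallida vs Ficto_montana: 7
  Hylo_pallida vs Calli_elegans: 7
  Hylo_pallida vs Ictero_rubra: 5
  Ficto_montana vs Calli_elegans: 11
  Ficto_montana vs Ictero_rubra: 7
  Calli_elegans vs Ictero_rubra: 8
The smallest is 5, between Hylo_pallida and Ictero_rubra.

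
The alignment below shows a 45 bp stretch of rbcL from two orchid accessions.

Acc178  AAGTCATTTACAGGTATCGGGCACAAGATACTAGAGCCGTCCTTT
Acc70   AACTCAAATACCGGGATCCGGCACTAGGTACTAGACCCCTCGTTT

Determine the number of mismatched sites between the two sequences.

The sequences differ at positions 3 (G/C), 7 (T/A), 8 (T/A), 12 (A/C), 15 (T/G), 19 (G/C), 25 (A/T), 28 (A/G), 36 (G/C), 39 (G/C), 42 (C/G).
That gives 11 mismatches out of 45 aligned sites, so the Hamming distance is 11.

11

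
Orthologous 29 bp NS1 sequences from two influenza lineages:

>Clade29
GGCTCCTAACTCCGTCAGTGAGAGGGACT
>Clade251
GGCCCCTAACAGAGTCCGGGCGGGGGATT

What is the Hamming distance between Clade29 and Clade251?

Differing sites — 4:T/C; 11:T/A; 12:C/G; 13:C/A; 17:A/C; 19:T/G; 21:A/C; 23:A/G; 28:C/T.
That gives 9 mismatches out of 29 aligned sites, so the Hamming distance is 9.

9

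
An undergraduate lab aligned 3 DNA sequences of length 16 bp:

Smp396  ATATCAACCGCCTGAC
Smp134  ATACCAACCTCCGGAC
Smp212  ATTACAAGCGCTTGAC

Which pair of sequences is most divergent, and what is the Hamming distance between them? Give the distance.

Pairwise Hamming distances:
  Smp396 vs Smp134: 3
  Smp396 vs Smp212: 4
  Smp134 vs Smp212: 6
The largest is 6, between Smp134 and Smp212.

6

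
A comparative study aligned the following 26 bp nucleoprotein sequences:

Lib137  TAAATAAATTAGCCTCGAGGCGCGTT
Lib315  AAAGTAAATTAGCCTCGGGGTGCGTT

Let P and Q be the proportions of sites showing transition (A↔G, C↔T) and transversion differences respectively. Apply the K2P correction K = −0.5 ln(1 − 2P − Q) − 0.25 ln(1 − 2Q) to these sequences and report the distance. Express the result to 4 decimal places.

The sequences differ at positions 1 (T/A, transversion), 4 (A/G, transition), 18 (A/G, transition), 21 (C/T, transition).
Of the 4 differences, 3 transitions and 1 transversion over 26 sites: P = 3/26 = 0.115385, Q = 1/26 = 0.038462.
d = −0.5·ln(0.730768) − 0.25·ln(0.923076) = −0.5·(-0.313659) − 0.25·(-0.080044) = 0.1768.

0.1768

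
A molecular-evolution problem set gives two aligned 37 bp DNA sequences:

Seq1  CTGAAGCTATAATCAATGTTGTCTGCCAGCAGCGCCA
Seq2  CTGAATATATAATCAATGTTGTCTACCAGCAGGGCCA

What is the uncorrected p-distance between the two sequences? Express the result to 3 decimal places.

0.108

The sequences differ at positions 6 (G/T), 7 (C/A), 25 (G/A), 33 (C/G).
There are 4 differences over 37 sites, so p = 4/37 = 0.108.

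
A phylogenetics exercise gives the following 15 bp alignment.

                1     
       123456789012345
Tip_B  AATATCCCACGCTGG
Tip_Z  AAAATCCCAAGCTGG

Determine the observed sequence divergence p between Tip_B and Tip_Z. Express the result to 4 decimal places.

Mismatches occur at site 3 (T→A), site 10 (C→A).
There are 2 differences over 15 sites, so p = 2/15 = 0.1333.

0.1333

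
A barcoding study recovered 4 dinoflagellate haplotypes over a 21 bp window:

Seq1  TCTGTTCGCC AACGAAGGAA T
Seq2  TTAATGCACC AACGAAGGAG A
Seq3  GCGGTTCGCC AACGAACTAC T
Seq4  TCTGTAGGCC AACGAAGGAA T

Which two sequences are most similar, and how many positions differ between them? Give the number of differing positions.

Pairwise Hamming distances:
  Seq1 vs Seq2: 7
  Seq1 vs Seq3: 5
  Seq1 vs Seq4: 2
  Seq2 vs Seq3: 10
  Seq2 vs Seq4: 8
  Seq3 vs Seq4: 7
The smallest is 2, between Seq1 and Seq4.

2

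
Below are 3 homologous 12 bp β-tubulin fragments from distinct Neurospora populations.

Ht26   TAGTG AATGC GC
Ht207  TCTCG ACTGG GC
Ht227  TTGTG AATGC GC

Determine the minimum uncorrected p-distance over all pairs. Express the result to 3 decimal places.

0.083

Pairwise Hamming distances:
  Ht26 vs Ht207: 5
  Ht26 vs Ht227: 1
  Ht207 vs Ht227: 5
The smallest is 1 mismatch, between Ht26 and Ht227; p = 1/12 = 0.083.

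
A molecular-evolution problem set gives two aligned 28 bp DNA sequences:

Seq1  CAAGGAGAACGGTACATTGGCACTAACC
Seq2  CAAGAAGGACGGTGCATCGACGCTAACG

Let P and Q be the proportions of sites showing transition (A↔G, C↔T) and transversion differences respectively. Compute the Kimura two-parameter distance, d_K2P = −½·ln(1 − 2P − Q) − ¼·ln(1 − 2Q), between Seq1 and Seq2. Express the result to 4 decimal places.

Mismatches occur at site 5 (G/A, transition), site 8 (A/G, transition), site 14 (A/G, transition), site 18 (T/C, transition), site 20 (G/A, transition), site 22 (A/G, transition), site 28 (C/G, transversion).
Of the 7 differences, 6 transitions and 1 transversion over 28 sites: P = 6/28 = 0.214286, Q = 1/28 = 0.035714.
d = −0.5·ln(0.535714) − 0.25·ln(0.928572) = −0.5·(-0.624155) − 0.25·(-0.074107) = 0.3306.

0.3306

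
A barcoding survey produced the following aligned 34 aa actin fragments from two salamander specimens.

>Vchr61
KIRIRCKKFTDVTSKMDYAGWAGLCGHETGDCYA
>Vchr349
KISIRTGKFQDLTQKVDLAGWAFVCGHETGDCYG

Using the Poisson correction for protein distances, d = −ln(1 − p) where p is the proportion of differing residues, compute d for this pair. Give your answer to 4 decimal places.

0.3909

Mismatches occur at site 3 (R/S), site 6 (C/T), site 7 (K/G), site 10 (T/Q), site 12 (V/L), site 14 (S/Q), site 16 (M/V), site 18 (Y/L), site 23 (G/F), site 24 (L/V), site 34 (A/G).
p = 11/34 = 0.323529.
d = −ln(1 − 0.323529) = −ln(0.676471) = 0.3909.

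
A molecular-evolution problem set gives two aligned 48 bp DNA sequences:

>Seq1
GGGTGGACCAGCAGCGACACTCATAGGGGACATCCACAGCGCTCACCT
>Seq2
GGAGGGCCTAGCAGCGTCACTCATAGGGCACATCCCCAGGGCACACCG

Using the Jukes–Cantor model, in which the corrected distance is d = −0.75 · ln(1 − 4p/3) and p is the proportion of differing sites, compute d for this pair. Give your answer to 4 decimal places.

0.2441

Differing sites — 3:G/A; 4:T/G; 7:A/C; 9:C/T; 17:A/T; 29:G/C; 36:A/C; 40:C/G; 43:T/A; 48:T/G.
p = 10/48 = 0.208333.
d = −0.75 · ln(1 − (4/3)·0.208333) = −0.75 · ln(0.722223) = −0.75 · (-0.325421) = 0.2441.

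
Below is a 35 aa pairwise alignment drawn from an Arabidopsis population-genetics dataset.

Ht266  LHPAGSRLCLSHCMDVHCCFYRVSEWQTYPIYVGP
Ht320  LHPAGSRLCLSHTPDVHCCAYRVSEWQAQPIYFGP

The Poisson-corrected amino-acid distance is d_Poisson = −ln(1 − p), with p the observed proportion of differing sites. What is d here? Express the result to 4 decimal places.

Differing sites — 13:C/T; 14:M/P; 20:F/A; 28:T/A; 29:Y/Q; 33:V/F.
p = 6/35 = 0.171429.
d = −ln(1 − 0.171429) = −ln(0.828571) = 0.1881.

0.1881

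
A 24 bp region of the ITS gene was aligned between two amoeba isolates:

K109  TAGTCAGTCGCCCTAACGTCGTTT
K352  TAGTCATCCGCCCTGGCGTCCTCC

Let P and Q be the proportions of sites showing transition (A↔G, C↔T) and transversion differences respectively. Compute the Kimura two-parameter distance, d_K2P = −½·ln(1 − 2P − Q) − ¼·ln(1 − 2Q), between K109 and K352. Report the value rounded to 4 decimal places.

The sequences differ at positions 7 (G/T, transversion), 8 (T/C, transition), 15 (A/G, transition), 16 (A/G, transition), 21 (G/C, transversion), 23 (T/C, transition), 24 (T/C, transition).
Of the 7 differences, 5 transitions and 2 transversions over 24 sites: P = 5/24 = 0.208333, Q = 2/24 = 0.083333.
d = −0.5·ln(0.500001) − 0.25·ln(0.833334) = −0.5·(-0.693145) − 0.25·(-0.182321) = 0.3922.

0.3922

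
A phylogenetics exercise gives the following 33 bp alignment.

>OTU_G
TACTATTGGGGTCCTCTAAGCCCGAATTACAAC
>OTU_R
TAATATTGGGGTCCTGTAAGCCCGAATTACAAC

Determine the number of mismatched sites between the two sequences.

2

Mismatches occur at site 3 (C→A), site 16 (C→G).
That gives 2 mismatches out of 33 aligned sites, so the Hamming distance is 2.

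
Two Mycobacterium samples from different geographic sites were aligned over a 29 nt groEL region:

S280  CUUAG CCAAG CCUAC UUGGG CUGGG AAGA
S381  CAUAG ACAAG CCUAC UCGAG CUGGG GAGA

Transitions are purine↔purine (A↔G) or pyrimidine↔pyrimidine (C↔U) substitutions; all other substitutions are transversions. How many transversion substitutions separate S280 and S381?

Mismatches occur at site 2 (U→A, transversion), site 6 (C→A, transversion), site 17 (U→C, transition), site 19 (G→A, transition), site 26 (A→G, transition).
Of the 5 differences, 3 transitions and 2 transversions, so the answer is 2.

2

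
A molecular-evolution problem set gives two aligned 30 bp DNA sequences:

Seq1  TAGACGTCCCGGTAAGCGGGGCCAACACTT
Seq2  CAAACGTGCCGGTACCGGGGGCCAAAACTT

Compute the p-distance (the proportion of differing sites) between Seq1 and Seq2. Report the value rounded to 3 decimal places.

The sequences differ at positions 1 (T/C), 3 (G/A), 8 (C/G), 15 (A/C), 16 (G/C), 17 (C/G), 26 (C/A).
There are 7 differences over 30 sites, so p = 7/30 = 0.233.

0.233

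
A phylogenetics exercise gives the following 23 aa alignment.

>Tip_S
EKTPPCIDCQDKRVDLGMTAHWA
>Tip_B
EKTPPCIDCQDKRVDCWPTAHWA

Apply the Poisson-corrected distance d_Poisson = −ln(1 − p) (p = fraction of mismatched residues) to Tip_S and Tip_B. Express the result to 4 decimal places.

Mismatches occur at site 16 (L→C), site 17 (G→W), site 18 (M→P).
p = 3/23 = 0.130435.
d = −ln(1 − 0.130435) = −ln(0.869565) = 0.1398.

0.1398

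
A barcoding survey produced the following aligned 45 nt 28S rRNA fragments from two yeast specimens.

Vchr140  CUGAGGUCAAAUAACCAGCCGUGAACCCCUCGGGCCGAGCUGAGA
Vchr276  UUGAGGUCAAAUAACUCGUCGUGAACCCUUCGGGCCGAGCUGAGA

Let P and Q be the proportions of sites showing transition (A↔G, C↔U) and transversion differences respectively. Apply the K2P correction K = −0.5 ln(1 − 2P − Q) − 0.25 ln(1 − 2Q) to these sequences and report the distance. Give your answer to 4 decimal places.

Mismatches occur at site 1 (C→U, transition), site 16 (C→U, transition), site 17 (A→C, transversion), site 19 (C→U, transition), site 29 (C→U, transition).
Of the 5 differences, 4 transitions and 1 transversion over 45 sites: P = 4/45 = 0.088889, Q = 1/45 = 0.022222.
d = −0.5·ln(0.800000) − 0.25·ln(0.955556) = −0.5·(-0.223144) − 0.25·(-0.045462) = 0.1229.

0.1229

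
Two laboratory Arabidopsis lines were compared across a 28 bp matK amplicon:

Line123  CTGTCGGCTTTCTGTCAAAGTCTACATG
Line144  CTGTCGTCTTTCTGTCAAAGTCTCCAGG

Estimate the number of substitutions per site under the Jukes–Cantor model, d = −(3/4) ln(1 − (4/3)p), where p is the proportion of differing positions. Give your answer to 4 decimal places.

0.1156

Differing sites — 7:G/T; 24:A/C; 27:T/G.
p = 3/28 = 0.107143.
d = −0.75 · ln(1 − (4/3)·0.107143) = −0.75 · ln(0.857143) = −0.75 · (-0.154151) = 0.1156.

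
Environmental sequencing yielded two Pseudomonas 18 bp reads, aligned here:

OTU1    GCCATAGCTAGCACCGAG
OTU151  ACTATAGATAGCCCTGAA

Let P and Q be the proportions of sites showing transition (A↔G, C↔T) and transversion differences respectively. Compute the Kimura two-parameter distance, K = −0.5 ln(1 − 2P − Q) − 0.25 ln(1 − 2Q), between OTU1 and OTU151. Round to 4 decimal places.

0.4683

Differing sites — 1:G/A (Ti); 3:C/T (Ti); 8:C/A (Tv); 13:A/C (Tv); 15:C/T (Ti); 18:G/A (Ti).
Of the 6 differences, 4 transitions and 2 transversions over 18 sites: P = 4/18 = 0.222222, Q = 2/18 = 0.111111.
d = −0.5·ln(0.444445) − 0.25·ln(0.777778) = −0.5·(-0.810929) − 0.25·(-0.251314) = 0.4683.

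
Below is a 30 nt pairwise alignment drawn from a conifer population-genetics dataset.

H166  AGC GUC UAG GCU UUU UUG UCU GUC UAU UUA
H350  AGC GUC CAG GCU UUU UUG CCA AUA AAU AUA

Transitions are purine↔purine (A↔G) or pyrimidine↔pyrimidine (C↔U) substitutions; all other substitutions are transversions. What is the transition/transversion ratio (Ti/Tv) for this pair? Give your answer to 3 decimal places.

Mismatches occur at site 7 (U→C, transition), site 19 (U→C, transition), site 21 (U→A, transversion), site 22 (G→A, transition), site 24 (C→A, transversion), site 25 (U→A, transversion), site 28 (U→A, transversion).
Of the 7 differences, 3 transitions and 4 transversions, so Ti/Tv = 3/4 = 0.750.

0.750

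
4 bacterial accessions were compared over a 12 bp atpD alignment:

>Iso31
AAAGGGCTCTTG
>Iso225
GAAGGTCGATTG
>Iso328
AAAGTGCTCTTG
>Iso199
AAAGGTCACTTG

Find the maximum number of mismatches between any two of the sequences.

Pairwise Hamming distances:
  Iso31 vs Iso225: 4
  Iso31 vs Iso328: 1
  Iso31 vs Iso199: 2
  Iso225 vs Iso328: 5
  Iso225 vs Iso199: 3
  Iso328 vs Iso199: 3
The largest is 5, between Iso225 and Iso328.

5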